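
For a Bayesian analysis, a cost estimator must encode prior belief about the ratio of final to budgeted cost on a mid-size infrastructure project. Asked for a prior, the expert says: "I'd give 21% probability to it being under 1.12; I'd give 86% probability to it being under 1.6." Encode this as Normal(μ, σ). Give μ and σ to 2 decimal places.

μ = 1.33, σ = 0.25

The p-quantile of Normal(μ,σ) is μ + z_p·σ, with z_{0.21} = -0.8064 and z_{0.86} = 1.08.
Eliminate σ: μ = (z₂·x₁ − z₁·x₂)/(z₂ − z₁) = (1.08·1.12 − (-0.8064)·1.6)/1.887 = 1.33.
Then σ = (x₂ − x₁)/(z₂ − z₁) = (1.6 − 1.12)/1.887 = 0.25.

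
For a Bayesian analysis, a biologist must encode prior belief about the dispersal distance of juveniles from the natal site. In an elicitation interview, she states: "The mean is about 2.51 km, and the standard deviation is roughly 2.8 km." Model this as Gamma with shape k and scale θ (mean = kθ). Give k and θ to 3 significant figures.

k ≈ 0.804, θ ≈ 3.12

For Gamma(k, scale θ): mean = kθ, variance = kθ², so CV = 1/√k.
CV = SD/mean = 2.8/2.51 = 1.116, hence k = 1/CV² = 0.804.
Then θ = mean/k = 2.51/0.804 = 3.12.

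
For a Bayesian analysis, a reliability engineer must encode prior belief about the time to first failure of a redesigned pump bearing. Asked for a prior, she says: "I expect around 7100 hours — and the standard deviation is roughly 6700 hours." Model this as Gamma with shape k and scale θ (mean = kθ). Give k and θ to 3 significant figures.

k ≈ 1.12, θ ≈ 6320

For Gamma(k, scale θ): mean = kθ, variance = kθ², so CV = 1/√k.
CV = SD/mean = 6700/7100 = 0.9437, hence k = 1/CV² = 1.12.
Then θ = mean/k = 7100/1.12 = 6320.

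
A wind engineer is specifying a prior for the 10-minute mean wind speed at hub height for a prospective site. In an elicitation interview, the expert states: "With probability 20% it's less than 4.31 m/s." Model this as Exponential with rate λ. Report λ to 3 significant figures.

λ ≈ 0.0518

P(T < 4.31) = 1 − e^(−λ·4.31) = 0.2, so λ = −ln(1−0.2)/4.31 = −ln(0.8)/4.31 = 0.0518.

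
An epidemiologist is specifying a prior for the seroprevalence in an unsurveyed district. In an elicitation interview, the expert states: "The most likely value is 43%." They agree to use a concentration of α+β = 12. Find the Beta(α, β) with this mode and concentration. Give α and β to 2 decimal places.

For α,β > 1 the Beta mode is (α−1)/(α+β−2). With α+β = 12, the mode is (α−1)/10.
Set (α−1)/10 = 0.43 → α = 1 + 0.43·10 = 5.30.
β = 12 − α = 6.70.

α = 5.30, β = 6.70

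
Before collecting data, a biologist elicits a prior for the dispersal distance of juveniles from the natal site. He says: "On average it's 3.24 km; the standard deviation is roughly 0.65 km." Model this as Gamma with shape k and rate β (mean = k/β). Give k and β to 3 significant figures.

For Gamma(k, rate β): mean = k/β, variance = k/β², so CV = 1/√k.
CV = SD/mean = 0.65/3.24 = 0.2006, hence k = 1/CV² = 24.8.
Then β = k/mean = 24.8/3.24 = 7.67.

k ≈ 24.8, β ≈ 7.67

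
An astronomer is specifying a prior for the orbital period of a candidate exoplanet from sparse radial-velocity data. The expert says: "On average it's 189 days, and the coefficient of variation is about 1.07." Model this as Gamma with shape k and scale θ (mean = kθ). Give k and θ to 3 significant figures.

For Gamma(k, scale θ): mean = kθ, variance = kθ², so CV = 1/√k.
CV = 1.07, hence k = 1/CV² = 0.873.
Then θ = mean/k = 189/0.873 = 216.

k ≈ 0.873, θ ≈ 216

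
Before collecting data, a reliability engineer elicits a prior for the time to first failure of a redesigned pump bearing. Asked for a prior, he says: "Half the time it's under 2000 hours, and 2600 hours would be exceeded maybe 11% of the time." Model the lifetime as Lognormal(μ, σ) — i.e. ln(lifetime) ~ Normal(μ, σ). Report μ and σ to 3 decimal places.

μ ≈ 7.601, σ ≈ 0.214

If T ~ Lognormal(μ,σ) then ln T ~ Normal(μ,σ), so the p-quantile of ln T is μ + z_p·σ.
ln(2000) = 7.601 and ln(2600) = 7.863; z_{0.5} = 0, z_{0.89} = 1.227.
σ = (7.863 − 7.601)/(1.227 − (0)) = 0.214.
μ = 7.601 − (0)·0.214 = 7.601.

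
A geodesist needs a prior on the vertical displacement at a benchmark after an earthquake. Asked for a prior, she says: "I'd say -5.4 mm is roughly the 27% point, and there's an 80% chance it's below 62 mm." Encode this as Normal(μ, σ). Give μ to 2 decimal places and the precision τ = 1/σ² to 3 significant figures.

For Normal(μ,σ), the p-quantile is μ + z_p·σ. Here z_{0.27} = -0.6128, z_{0.8} = 0.8416.
So -5.4 = μ − 0.6128σ and 62 = μ + 0.8416σ.
Subtracting: σ = (62 − -5.4)/(0.8416 − (-0.6128)) = 46.34.
Then μ = -5.4 − (-0.6128)·46.34 = 23.00.
Precision τ = 1/σ² = 1/46.34² = 0.000466.

μ = 23.00, τ = 0.000466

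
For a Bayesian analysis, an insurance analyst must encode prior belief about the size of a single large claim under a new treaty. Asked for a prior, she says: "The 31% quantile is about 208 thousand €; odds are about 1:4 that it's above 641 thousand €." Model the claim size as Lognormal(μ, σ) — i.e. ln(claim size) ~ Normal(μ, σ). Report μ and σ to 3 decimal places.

If T ~ Lognormal(μ,σ) then ln T ~ Normal(μ,σ), so the p-quantile of ln T is μ + z_p·σ.
ln(208) = 5.338 and ln(641) = 6.463; z_{0.31} = -0.4959, z_{0.8} = 0.8416.
σ = (6.463 − 5.338)/(0.8416 − (-0.4959)) = 0.842.
μ = 5.338 − (-0.4959)·0.842 = 5.755.

μ ≈ 5.755, σ ≈ 0.842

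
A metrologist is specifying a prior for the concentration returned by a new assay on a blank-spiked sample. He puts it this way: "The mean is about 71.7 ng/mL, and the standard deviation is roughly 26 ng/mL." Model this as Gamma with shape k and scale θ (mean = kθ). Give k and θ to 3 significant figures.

k ≈ 7.6, θ ≈ 9.43

For Gamma(k, scale θ): mean = kθ, variance = kθ², so CV = 1/√k.
CV = SD/mean = 26/71.7 = 0.3626, hence k = 1/CV² = 7.6.
Then θ = mean/k = 71.7/7.6 = 9.43.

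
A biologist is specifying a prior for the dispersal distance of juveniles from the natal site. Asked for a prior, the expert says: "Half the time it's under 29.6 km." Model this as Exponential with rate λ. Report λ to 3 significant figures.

λ ≈ 0.0234

Exponential median = ln 2 / λ, so λ = ln 2 / 29.6 = 0.0234.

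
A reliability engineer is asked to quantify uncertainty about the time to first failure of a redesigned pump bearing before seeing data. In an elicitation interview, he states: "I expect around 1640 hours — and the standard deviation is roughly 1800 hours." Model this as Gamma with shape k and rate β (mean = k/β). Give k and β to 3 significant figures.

k ≈ 0.83, β ≈ 0.000506

For Gamma(k, rate β): mean = k/β, variance = k/β², so CV = 1/√k.
CV = SD/mean = 1800/1640 = 1.098, hence k = 1/CV² = 0.83.
Then β = k/mean = 0.83/1640 = 0.000506.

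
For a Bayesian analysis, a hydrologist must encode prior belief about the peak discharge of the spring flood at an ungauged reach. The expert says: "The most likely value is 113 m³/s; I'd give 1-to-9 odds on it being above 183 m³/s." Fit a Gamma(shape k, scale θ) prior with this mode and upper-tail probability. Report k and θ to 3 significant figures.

Gamma(k,θ) with k>1 has mode (k−1)θ, so θ = 113/(k−1).
Need P(X < 183) = 0.9 with θ tied to k this way. Start at k = 2, θ = 113: P(X<183) ≈ 0.481.
Too low — raise k to concentrate. Iterating converges to k ≈ 9.1.
Then θ = 113/(9.1−1) ≈ 14.

k ≈ 9.1, θ ≈ 14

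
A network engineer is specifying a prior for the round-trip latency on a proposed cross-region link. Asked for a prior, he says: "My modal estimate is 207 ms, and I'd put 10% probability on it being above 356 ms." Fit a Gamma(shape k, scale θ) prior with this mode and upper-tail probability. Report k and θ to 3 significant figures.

Gamma(k,θ) with k>1 has mode (k−1)θ, so θ = 207/(k−1).
Need P(X < 356) = 0.9 with θ tied to k this way. Start at k = 2, θ = 207: P(X<356) ≈ 0.513.
Too low — raise k to concentrate. Iterating converges to k ≈ 7.45.
Then θ = 207/(7.45−1) ≈ 32.1.

k ≈ 7.45, θ ≈ 32.1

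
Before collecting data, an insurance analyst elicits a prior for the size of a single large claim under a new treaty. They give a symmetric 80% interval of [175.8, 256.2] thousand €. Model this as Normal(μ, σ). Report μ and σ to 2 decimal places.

A symmetric 80% interval runs μ ± z·σ with z = 1.282.
Half-width = 40.2, so σ = 40.2/1.282 = 31.37.
μ is the interval midpoint, 216.00.

μ = 216.00, σ = 31.37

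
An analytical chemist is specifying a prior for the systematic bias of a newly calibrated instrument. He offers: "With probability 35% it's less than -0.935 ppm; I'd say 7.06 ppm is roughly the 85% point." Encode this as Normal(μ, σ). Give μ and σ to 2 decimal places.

The p-quantile of Normal(μ,σ) is μ + z_p·σ, with z_{0.35} = -0.3853 and z_{0.85} = 1.036.
Eliminate σ: μ = (z₂·x₁ − z₁·x₂)/(z₂ − z₁) = (1.036·-0.935 − (-0.3853)·7.06)/1.422 = 1.23.
Then σ = (x₂ − x₁)/(z₂ − z₁) = (7.06 − -0.935)/1.422 = 5.62.

μ = 1.23, σ = 5.62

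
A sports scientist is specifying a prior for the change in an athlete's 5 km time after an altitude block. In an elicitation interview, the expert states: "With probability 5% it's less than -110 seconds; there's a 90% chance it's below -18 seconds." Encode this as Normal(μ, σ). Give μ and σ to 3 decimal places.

The p-quantile of Normal(μ,σ) is μ + z_p·σ, with z_{0.05} = -1.645 and z_{0.9} = 1.282.
Eliminate σ: μ = (z₂·x₁ − z₁·x₂)/(z₂ − z₁) = (1.282·-110 − (-1.645)·-18)/2.926 = -58.289.
Then σ = (x₂ − x₁)/(z₂ − z₁) = (-18 − -110)/2.926 = 31.438.

μ = -58.289, σ = 31.438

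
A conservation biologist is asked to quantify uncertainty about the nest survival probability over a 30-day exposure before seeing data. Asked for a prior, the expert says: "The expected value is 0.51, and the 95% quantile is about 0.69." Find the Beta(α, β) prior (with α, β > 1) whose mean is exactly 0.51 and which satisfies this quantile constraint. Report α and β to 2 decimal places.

α ≈ 10.12, β ≈ 9.72

With mean 0.51 fixed, write α = 0.51s, β = 0.49s where s = α+β.
Need P(θ < 0.69) = 0.95 under Beta(0.51s, 0.49s). Normal approximation: (q−m)/√(m(1−m)/s) ≈ z_{0.95} = 1.64, so s ≈ 0.51·0.49·(1.64)²/(0.69−0.51)² = 20.9.
At s = 20.9: P(θ<0.69) ≈ 0.954. Adjusting to match 0.95 gives s ≈ 19.84.
So α = 0.51·19.84 ≈ 10.12, β = 0.49·19.84 ≈ 9.72.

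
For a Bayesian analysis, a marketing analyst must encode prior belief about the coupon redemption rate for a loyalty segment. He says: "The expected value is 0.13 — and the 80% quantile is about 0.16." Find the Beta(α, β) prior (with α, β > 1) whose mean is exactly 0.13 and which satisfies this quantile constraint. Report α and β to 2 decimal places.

With mean 0.13 fixed, write α = 0.13s, β = 0.87s where s = α+β.
Need P(θ < 0.16) = 0.8 under Beta(0.13s, 0.87s). Normal approximation: (q−m)/√(m(1−m)/s) ≈ z_{0.8} = 0.842, so s ≈ 0.13·0.87·(0.842)²/(0.16−0.13)² = 89.0.
At s = 89.0: P(θ<0.16) ≈ 0.807. Adjusting to match 0.8 gives s ≈ 82.58.
So α = 0.13·82.58 ≈ 10.73, β = 0.87·82.58 ≈ 71.84.

α ≈ 10.73, β ≈ 71.84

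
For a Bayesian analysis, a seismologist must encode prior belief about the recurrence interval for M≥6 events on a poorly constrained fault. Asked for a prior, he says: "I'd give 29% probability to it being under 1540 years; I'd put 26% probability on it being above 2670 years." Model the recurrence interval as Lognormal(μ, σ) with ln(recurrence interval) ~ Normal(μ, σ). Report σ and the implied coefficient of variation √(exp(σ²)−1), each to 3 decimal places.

If T ~ Lognormal(μ,σ) then ln T ~ Normal(μ,σ), so the p-quantile of ln T is μ + z_p·σ.
ln(1540) = 7.34 and ln(2670) = 7.89; z_{0.29} = -0.5534, z_{0.74} = 0.6433.
σ = (7.89 − 7.34)/(0.6433 − (-0.5534)) = 0.460.
μ = 7.34 − (-0.5534)·0.460 = 7.594.
CV = √(exp(σ²)−1) = √(exp(0.2114)−1) = 0.485.

σ ≈ 0.460, CV ≈ 0.485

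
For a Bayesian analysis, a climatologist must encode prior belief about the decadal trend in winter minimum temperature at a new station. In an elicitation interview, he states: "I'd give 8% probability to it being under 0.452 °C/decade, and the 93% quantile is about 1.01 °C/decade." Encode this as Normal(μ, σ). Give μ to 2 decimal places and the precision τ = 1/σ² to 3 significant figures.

For Normal(μ,σ), the p-quantile is μ + z_p·σ. Here z_{0.08} = -1.405, z_{0.93} = 1.476.
So 0.452 = μ − 1.405σ and 1.01 = μ + 1.476σ.
Subtracting: σ = (1.01 − 0.452)/(1.476 − (-1.405)) = 0.19.
Then μ = 0.452 − (-1.405)·0.19 = 0.72.
Precision τ = 1/σ² = 1/0.1937² = 26.7.

μ = 0.72, τ = 26.7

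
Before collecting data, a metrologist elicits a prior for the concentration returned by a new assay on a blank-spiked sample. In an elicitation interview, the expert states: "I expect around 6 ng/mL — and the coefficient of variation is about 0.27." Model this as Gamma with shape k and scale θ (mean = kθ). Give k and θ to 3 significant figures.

k ≈ 13.7, θ ≈ 0.437

For Gamma(k, scale θ): mean = kθ, variance = kθ², so CV = 1/√k.
CV = 0.27, hence k = 1/CV² = 13.7.
Then θ = mean/k = 6/13.7 = 0.437.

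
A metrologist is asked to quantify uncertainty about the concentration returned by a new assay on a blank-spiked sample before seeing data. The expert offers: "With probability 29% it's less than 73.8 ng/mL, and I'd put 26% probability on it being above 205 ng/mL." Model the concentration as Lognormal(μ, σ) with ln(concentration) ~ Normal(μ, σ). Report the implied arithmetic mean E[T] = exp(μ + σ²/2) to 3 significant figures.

E[T] ≈ 170 ng/mL

If T ~ Lognormal(μ,σ) then ln T ~ Normal(μ,σ), so the p-quantile of ln T is μ + z_p·σ.
ln(73.8) = 4.301 and ln(205) = 5.323; z_{0.29} = -0.5534, z_{0.74} = 0.6433.
σ = (5.323 − 4.301)/(0.6433 − (-0.5534)) = 0.854.
μ = 4.301 − (-0.5534)·0.854 = 4.774.
E[T] = exp(μ + σ²/2) = exp(4.774 + 0.3644) = 170 ng/mL.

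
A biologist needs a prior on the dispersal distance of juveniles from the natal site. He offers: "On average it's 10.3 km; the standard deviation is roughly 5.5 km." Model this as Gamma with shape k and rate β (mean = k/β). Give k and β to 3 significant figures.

k ≈ 3.51, β ≈ 0.34

For Gamma(k, rate β): mean = k/β, variance = k/β², so CV = 1/√k.
CV = SD/mean = 5.5/10.3 = 0.534, hence k = 1/CV² = 3.51.
Then β = k/mean = 3.51/10.3 = 0.34.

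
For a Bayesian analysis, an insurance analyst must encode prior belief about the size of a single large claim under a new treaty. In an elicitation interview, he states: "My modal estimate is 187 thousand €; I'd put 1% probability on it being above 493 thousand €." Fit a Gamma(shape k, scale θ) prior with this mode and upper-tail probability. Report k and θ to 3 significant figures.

k ≈ 5.94, θ ≈ 37.9

Gamma(k,θ) with k>1 has mode (k−1)θ, so θ = 187/(k−1).
Need P(X < 493) = 0.99 with θ tied to k this way. Start at k = 2, θ = 187: P(X<493) ≈ 0.740.
Too low — raise k to concentrate. Iterating converges to k ≈ 5.94.
Then θ = 187/(5.94−1) ≈ 37.9.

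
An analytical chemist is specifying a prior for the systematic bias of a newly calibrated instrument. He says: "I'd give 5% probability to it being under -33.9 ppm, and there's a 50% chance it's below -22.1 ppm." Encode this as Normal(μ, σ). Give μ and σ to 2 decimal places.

μ = -22.10, σ = 7.17

The p-quantile of Normal(μ,σ) is μ + z_p·σ, with z_{0.05} = -1.645 and z_{0.5} = 0.
Eliminate σ: μ = (z₂·x₁ − z₁·x₂)/(z₂ − z₁) = (0·-33.9 − (-1.645)·-22.1)/1.645 = -22.10.
Then σ = (x₂ − x₁)/(z₂ − z₁) = (-22.1 − -33.9)/1.645 = 7.17.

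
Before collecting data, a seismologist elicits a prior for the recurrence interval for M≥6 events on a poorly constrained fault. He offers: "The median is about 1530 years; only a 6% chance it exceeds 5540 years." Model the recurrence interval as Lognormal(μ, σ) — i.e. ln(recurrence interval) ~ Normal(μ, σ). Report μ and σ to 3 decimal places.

μ ≈ 7.333, σ ≈ 0.828

If T ~ Lognormal(μ,σ) then ln T ~ Normal(μ,σ), so the p-quantile of ln T is μ + z_p·σ.
ln(1530) = 7.333 and ln(5540) = 8.62; z_{0.5} = 0, z_{0.94} = 1.555.
σ = (8.62 − 7.333)/(1.555 − (0)) = 0.828.
μ = 7.333 − (0)·0.828 = 7.333.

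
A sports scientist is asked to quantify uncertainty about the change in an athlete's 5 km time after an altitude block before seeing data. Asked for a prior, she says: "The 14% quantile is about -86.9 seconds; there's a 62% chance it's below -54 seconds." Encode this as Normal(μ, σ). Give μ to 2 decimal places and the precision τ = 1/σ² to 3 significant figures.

The p-quantile of Normal(μ,σ) is μ + z_p·σ, with z_{0.14} = -1.08 and z_{0.62} = 0.3055.
Eliminate σ: μ = (z₂·x₁ − z₁·x₂)/(z₂ − z₁) = (0.3055·-86.9 − (-1.08)·-54)/1.386 = -61.25.
Then σ = (x₂ − x₁)/(z₂ − z₁) = (-54 − -86.9)/1.386 = 23.74.
Precision τ = 1/σ² = 1/23.74² = 0.00177.

μ = -61.25, τ = 0.00177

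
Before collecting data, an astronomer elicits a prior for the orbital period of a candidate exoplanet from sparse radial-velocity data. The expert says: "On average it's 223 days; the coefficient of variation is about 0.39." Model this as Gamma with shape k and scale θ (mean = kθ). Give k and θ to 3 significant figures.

k ≈ 6.57, θ ≈ 33.9

For Gamma(k, scale θ): mean = kθ, variance = kθ², so CV = 1/√k.
CV = 0.39, hence k = 1/CV² = 6.57.
Then θ = mean/k = 223/6.57 = 33.9.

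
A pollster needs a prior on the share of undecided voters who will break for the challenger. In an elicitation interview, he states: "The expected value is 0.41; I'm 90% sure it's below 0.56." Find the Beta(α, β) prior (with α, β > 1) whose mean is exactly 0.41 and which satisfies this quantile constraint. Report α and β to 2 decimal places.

With mean 0.41 fixed, write α = 0.41s, β = 0.59s where s = α+β.
Need P(θ < 0.56) = 0.9 under Beta(0.41s, 0.59s). Normal approximation: (q−m)/√(m(1−m)/s) ≈ z_{0.9} = 1.28, so s ≈ 0.41·0.59·(1.28)²/(0.56−0.41)² = 17.7.
At s = 17.7: P(θ<0.56) ≈ 0.899. Adjusting to match 0.9 gives s ≈ 17.83.
So α = 0.41·17.83 ≈ 7.31, β = 0.59·17.83 ≈ 10.52.

α ≈ 7.31, β ≈ 10.52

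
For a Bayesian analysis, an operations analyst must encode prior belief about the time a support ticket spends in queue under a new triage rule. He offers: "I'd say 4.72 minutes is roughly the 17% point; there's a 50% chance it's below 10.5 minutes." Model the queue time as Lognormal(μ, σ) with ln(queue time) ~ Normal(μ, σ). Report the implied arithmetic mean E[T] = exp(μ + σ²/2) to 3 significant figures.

E[T] ≈ 14.9 minutes

If T ~ Lognormal(μ,σ) then ln T ~ Normal(μ,σ), so the p-quantile of ln T is μ + z_p·σ.
ln(4.72) = 1.552 and ln(10.5) = 2.351; z_{0.17} = -0.9542, z_{0.5} = 0.
σ = (2.351 − 1.552)/(0 − (-0.9542)) = 0.838.
μ = 1.552 − (-0.9542)·0.838 = 2.351.
E[T] = exp(μ + σ²/2) = exp(2.351 + 0.3511) = 14.9 minutes.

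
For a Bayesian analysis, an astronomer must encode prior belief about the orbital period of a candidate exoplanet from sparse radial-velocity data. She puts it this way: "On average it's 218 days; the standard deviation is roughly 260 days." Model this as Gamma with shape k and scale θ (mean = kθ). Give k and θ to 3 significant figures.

k ≈ 0.703, θ ≈ 310

For Gamma(k, scale θ): mean = kθ, variance = kθ², so CV = 1/√k.
CV = SD/mean = 260/218 = 1.193, hence k = 1/CV² = 0.703.
Then θ = mean/k = 218/0.703 = 310.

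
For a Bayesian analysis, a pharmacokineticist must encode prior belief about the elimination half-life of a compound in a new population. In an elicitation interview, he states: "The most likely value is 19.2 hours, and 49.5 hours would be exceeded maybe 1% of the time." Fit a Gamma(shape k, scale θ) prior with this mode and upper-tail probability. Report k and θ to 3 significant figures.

Gamma(k,θ) with k>1 has mode (k−1)θ, so θ = 19.2/(k−1).
Need P(X < 49.5) = 0.99 with θ tied to k this way. Start at k = 2, θ = 19.2: P(X<49.5) ≈ 0.728.
Too low — raise k to concentrate. Iterating converges to k ≈ 6.2.
Then θ = 19.2/(6.2−1) ≈ 3.69.

k ≈ 6.2, θ ≈ 3.69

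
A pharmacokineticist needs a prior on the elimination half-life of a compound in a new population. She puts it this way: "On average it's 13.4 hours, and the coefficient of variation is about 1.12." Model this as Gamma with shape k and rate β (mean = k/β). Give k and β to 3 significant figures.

k ≈ 0.797, β ≈ 0.0595

For Gamma(k, rate β): mean = k/β, variance = k/β², so CV = 1/√k.
CV = 1.12, hence k = 1/CV² = 0.797.
Then β = k/mean = 0.797/13.4 = 0.0595.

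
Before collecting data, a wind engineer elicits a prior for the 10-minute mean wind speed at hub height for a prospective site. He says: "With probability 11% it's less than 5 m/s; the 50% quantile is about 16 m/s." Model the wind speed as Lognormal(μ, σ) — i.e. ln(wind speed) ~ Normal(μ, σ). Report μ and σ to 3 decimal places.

If T ~ Lognormal(μ,σ) then ln T ~ Normal(μ,σ), so the p-quantile of ln T is μ + z_p·σ.
ln(5) = 1.609 and ln(16) = 2.773; z_{0.11} = -1.227, z_{0.5} = 0.
σ = (2.773 − 1.609)/(0 − (-1.227)) = 0.948.
μ = 1.609 − (-1.227)·0.948 = 2.773.

μ ≈ 2.773, σ ≈ 0.948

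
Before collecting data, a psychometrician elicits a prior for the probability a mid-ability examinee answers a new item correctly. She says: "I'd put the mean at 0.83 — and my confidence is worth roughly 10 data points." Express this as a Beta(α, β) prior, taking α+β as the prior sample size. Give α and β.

α = 8.3, β = 1.7

Under the effective-sample-size interpretation, Beta(α, β) has prior mean α/(α+β) and prior sample size α+β.
So α+β = 10 and α/(α+β) = 0.83, giving α = 0.83·10 = 8.3 and β = 10 − 8.3 = 1.7.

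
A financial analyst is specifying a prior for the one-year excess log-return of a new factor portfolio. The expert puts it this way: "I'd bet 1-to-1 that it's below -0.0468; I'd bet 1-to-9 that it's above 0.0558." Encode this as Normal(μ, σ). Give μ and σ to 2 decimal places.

For Normal(μ,σ), the p-quantile is μ + z_p·σ. Here z_{0.5} = 0, z_{0.9} = 1.282.
So -0.0468 = μ + 0σ and 0.0558 = μ + 1.282σ.
Subtracting: σ = (0.0558 − -0.0468)/(1.282 − (0)) = 0.08.
Then μ = -0.0468 − (0)·0.08 = -0.05.

μ = -0.05, σ = 0.08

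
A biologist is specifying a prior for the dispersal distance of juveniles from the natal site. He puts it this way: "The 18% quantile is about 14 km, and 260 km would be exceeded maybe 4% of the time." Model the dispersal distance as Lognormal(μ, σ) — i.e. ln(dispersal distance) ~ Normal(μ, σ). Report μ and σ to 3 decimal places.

μ ≈ 3.642, σ ≈ 1.096

If T ~ Lognormal(μ,σ) then ln T ~ Normal(μ,σ), so the p-quantile of ln T is μ + z_p·σ.
ln(14) = 2.639 and ln(260) = 5.561; z_{0.18} = -0.9154, z_{0.96} = 1.751.
σ = (5.561 − 2.639)/(1.751 − (-0.9154)) = 1.096.
μ = 2.639 − (-0.9154)·1.096 = 3.642.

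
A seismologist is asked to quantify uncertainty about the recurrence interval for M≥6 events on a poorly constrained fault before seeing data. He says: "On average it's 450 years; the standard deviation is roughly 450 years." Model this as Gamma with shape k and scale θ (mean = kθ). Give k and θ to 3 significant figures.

k ≈ 1, θ ≈ 450

For Gamma(k, scale θ): mean = kθ, variance = kθ², so CV = 1/√k.
CV = SD/mean = 450/450 = 1, hence k = 1/CV² = 1.
Then θ = mean/k = 450/1 = 450.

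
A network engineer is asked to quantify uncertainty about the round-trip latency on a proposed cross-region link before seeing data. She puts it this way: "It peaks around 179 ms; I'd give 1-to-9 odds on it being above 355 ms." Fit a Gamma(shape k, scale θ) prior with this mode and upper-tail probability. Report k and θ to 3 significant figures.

Gamma(k,θ) with k>1 has mode (k−1)θ, so θ = 179/(k−1).
Need P(X < 355) = 0.9 with θ tied to k this way. Start at k = 2, θ = 179: P(X<355) ≈ 0.589.
Too low — raise k to concentrate. Iterating converges to k ≈ 5.09.
Then θ = 179/(5.09−1) ≈ 43.8.

k ≈ 5.09, θ ≈ 43.8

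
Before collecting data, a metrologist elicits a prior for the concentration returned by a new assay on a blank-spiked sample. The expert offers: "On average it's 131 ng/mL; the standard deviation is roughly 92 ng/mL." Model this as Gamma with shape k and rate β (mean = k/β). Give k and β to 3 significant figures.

k ≈ 2.03, β ≈ 0.0155

For Gamma(k, rate β): mean = k/β, variance = k/β², so CV = 1/√k.
CV = SD/mean = 92/131 = 0.7023, hence k = 1/CV² = 2.03.
Then β = k/mean = 2.03/131 = 0.0155.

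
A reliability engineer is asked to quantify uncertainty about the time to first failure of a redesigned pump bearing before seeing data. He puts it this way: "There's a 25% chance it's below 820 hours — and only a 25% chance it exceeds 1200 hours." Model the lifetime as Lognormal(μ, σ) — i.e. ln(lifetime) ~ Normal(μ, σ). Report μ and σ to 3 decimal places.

μ ≈ 6.900, σ ≈ 0.282

If T ~ Lognormal(μ,σ) then ln T ~ Normal(μ,σ), so the p-quantile of ln T is μ + z_p·σ.
ln(820) = 6.709 and ln(1200) = 7.09; z_{0.25} = -0.6745, z_{0.75} = 0.6745.
σ = (7.09 − 6.709)/(0.6745 − (-0.6745)) = 0.282.
μ = 6.709 − (-0.6745)·0.282 = 6.900.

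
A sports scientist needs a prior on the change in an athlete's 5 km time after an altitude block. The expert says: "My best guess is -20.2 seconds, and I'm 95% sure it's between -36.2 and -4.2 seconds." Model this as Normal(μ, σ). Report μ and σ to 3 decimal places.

μ = -20.200, σ = 8.163

A symmetric 95% interval runs μ ± z·σ with z = 1.96.
Half-width = 16, so σ = 16/1.96 = 8.163.
μ is the stated best guess, -20.200.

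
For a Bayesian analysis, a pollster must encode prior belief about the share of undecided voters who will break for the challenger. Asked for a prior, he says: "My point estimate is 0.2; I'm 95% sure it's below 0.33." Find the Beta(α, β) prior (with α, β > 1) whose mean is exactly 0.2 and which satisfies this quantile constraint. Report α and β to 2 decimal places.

With mean 0.2 fixed, write α = 0.2s, β = 0.8s where s = α+β.
Need P(θ < 0.33) = 0.95 under Beta(0.2s, 0.8s). Normal approximation: (q−m)/√(m(1−m)/s) ≈ z_{0.95} = 1.64, so s ≈ 0.2·0.8·(1.64)²/(0.33−0.2)² = 25.6.
At s = 25.6: P(θ<0.33) ≈ 0.939. Adjusting to match 0.95 gives s ≈ 29.51.
So α = 0.2·29.51 ≈ 5.90, β = 0.8·29.51 ≈ 23.60.

α ≈ 5.90, β ≈ 23.60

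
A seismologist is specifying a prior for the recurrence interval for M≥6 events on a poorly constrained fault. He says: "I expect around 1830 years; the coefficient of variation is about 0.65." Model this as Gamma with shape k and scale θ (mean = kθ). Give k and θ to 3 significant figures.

k ≈ 2.37, θ ≈ 773

For Gamma(k, scale θ): mean = kθ, variance = kθ², so CV = 1/√k.
CV = 0.65, hence k = 1/CV² = 2.37.
Then θ = mean/k = 1830/2.37 = 773.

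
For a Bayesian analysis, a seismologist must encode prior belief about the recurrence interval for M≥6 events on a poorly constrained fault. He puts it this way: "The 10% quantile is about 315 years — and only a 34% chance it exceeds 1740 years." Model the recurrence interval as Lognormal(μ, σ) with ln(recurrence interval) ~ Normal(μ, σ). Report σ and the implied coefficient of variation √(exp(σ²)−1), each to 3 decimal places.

σ ≈ 1.009, CV ≈ 1.329

If T ~ Lognormal(μ,σ) then ln T ~ Normal(μ,σ), so the p-quantile of ln T is μ + z_p·σ.
ln(315) = 5.753 and ln(1740) = 7.462; z_{0.1} = -1.282, z_{0.66} = 0.4125.
σ = (7.462 − 5.753)/(0.4125 − (-1.282)) = 1.009.
μ = 5.753 − (-1.282)·1.009 = 7.046.
CV = √(exp(σ²)−1) = √(exp(1.0179)−1) = 1.329.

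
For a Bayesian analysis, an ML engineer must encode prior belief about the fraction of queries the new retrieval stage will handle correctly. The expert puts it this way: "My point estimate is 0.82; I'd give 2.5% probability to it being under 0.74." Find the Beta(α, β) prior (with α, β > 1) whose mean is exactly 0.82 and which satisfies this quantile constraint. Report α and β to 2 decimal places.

With mean 0.82 fixed, write α = 0.82s, β = 0.18s where s = α+β.
Need P(θ < 0.74) = 0.025 under Beta(0.82s, 0.18s). Normal approximation: (q−m)/√(m(1−m)/s) ≈ z_{0.025} = -1.96, so s ≈ 0.82·0.18·(-1.96)²/(0.74−0.82)² = 88.6.
At s = 88.6: P(θ<0.74) ≈ 0.033. Adjusting to match 0.025 gives s ≈ 101.52.
So α = 0.82·101.52 ≈ 83.24, β = 0.18·101.52 ≈ 18.27.

α ≈ 83.24, β ≈ 18.27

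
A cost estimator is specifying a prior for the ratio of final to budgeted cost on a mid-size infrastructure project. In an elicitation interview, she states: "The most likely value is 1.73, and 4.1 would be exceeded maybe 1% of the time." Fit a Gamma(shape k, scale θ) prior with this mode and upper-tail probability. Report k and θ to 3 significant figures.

k ≈ 7.38, θ ≈ 0.271

Gamma(k,θ) with k>1 has mode (k−1)θ, so θ = 1.73/(k−1).
Need P(X < 4.1) = 0.99 with θ tied to k this way. Start at k = 2, θ = 1.73: P(X<4.1) ≈ 0.685.
Too low — raise k to concentrate. Iterating converges to k ≈ 7.38.
Then θ = 1.73/(7.38−1) ≈ 0.271.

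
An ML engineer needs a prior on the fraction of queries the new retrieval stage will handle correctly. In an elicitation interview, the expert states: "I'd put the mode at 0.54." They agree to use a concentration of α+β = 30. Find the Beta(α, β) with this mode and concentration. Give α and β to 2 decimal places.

α = 16.12, β = 13.88

For α,β > 1 the Beta mode is (α−1)/(α+β−2). With α+β = 30, the mode is (α−1)/28.
Set (α−1)/28 = 0.54 → α = 1 + 0.54·28 = 16.12.
β = 30 − α = 13.88.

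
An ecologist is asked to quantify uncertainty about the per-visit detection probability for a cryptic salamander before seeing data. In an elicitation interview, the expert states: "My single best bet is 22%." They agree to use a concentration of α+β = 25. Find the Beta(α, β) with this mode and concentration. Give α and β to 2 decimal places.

α = 6.06, β = 18.94

For α,β > 1 the Beta mode is (α−1)/(α+β−2). With α+β = 25, the mode is (α−1)/23.
Set (α−1)/23 = 0.22 → α = 1 + 0.22·23 = 6.06.
β = 25 − α = 18.94.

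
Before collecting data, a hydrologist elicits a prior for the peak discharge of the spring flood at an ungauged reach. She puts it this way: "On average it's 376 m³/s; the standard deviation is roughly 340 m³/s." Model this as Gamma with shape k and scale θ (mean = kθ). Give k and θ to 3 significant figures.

For Gamma(k, scale θ): mean = kθ, variance = kθ², so CV = 1/√k.
CV = SD/mean = 340/376 = 0.9043, hence k = 1/CV² = 1.22.
Then θ = mean/k = 376/1.22 = 307.

k ≈ 1.22, θ ≈ 307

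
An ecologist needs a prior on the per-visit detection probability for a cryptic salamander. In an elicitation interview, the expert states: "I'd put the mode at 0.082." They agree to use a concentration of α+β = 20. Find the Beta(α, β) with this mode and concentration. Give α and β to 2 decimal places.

α = 2.48, β = 17.52

For α,β > 1 the Beta mode is (α−1)/(α+β−2). With α+β = 20, the mode is (α−1)/18.
Set (α−1)/18 = 0.082 → α = 1 + 0.082·18 = 2.48.
β = 20 − α = 17.52.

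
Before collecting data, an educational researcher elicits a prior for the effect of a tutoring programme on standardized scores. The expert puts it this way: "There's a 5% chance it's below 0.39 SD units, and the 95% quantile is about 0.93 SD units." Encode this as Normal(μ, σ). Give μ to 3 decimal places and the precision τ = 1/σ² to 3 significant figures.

μ = 0.660, τ = 37.1

For Normal(μ,σ), the p-quantile is μ + z_p·σ. Here z_{0.05} = -1.645, z_{0.95} = 1.645.
So 0.39 = μ − 1.645σ and 0.93 = μ + 1.645σ.
Subtracting: σ = (0.93 − 0.39)/(1.645 − (-1.645)) = 0.164.
Then μ = 0.39 − (-1.645)·0.164 = 0.660.
Precision τ = 1/σ² = 1/0.1641² = 37.1.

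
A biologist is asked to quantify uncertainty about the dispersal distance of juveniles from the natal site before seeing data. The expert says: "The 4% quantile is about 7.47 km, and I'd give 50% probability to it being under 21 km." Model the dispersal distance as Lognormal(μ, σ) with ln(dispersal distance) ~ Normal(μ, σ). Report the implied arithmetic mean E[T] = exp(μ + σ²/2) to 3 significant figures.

If T ~ Lognormal(μ,σ) then ln T ~ Normal(μ,σ), so the p-quantile of ln T is μ + z_p·σ.
ln(7.47) = 2.011 and ln(21) = 3.045; z_{0.04} = -1.751, z_{0.5} = 0.
σ = (3.045 − 2.011)/(0 − (-1.751)) = 0.590.
μ = 2.011 − (-1.751)·0.590 = 3.045.
E[T] = exp(μ + σ²/2) = exp(3.045 + 0.1743) = 25 km.

E[T] ≈ 25 km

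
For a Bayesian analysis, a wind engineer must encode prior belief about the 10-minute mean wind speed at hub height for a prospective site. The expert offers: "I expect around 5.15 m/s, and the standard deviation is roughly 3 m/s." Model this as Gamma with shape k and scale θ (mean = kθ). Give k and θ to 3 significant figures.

For Gamma(k, scale θ): mean = kθ, variance = kθ², so CV = 1/√k.
CV = SD/mean = 3/5.15 = 0.5825, hence k = 1/CV² = 2.95.
Then θ = mean/k = 5.15/2.95 = 1.75.

k ≈ 2.95, θ ≈ 1.75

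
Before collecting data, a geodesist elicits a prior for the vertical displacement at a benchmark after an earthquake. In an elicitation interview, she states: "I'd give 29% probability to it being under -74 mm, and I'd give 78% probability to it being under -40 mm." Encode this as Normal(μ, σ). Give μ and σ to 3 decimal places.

For Normal(μ,σ), the p-quantile is μ + z_p·σ. Here z_{0.29} = -0.5534, z_{0.78} = 0.7722.
So -74 = μ − 0.5534σ and -40 = μ + 0.7722σ.
Subtracting: σ = (-40 − -74)/(0.7722 − (-0.5534)) = 25.649.
Then μ = -74 − (-0.5534)·25.649 = -59.806.

μ = -59.806, σ = 25.649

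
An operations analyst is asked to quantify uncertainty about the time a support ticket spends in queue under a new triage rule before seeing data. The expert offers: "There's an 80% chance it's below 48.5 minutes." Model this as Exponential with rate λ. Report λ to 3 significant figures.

P(T < 48.5) = 1 − e^(−λ·48.5) = 0.8, so λ = −ln(1−0.8)/48.5 = −ln(0.2)/48.5 = 0.0332.

λ ≈ 0.0332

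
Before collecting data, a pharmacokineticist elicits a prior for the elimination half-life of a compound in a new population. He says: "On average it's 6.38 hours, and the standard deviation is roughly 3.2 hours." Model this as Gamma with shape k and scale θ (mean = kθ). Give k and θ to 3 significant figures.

For Gamma(k, scale θ): mean = kθ, variance = kθ², so CV = 1/√k.
CV = SD/mean = 3.2/6.38 = 0.5016, hence k = 1/CV² = 3.98.
Then θ = mean/k = 6.38/3.98 = 1.61.

k ≈ 3.98, θ ≈ 1.61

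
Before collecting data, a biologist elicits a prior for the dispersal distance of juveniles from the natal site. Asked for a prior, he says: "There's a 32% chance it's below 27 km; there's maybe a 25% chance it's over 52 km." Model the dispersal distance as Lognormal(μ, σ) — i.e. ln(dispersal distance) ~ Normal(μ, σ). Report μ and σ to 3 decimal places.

μ ≈ 3.564, σ ≈ 0.574

If T ~ Lognormal(μ,σ) then ln T ~ Normal(μ,σ), so the p-quantile of ln T is μ + z_p·σ.
ln(27) = 3.296 and ln(52) = 3.951; z_{0.32} = -0.4677, z_{0.75} = 0.6745.
σ = (3.951 − 3.296)/(0.6745 − (-0.4677)) = 0.574.
μ = 3.296 − (-0.4677)·0.574 = 3.564.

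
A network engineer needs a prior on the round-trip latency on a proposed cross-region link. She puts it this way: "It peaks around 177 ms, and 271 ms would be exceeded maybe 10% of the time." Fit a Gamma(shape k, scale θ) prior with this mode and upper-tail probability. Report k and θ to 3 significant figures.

Gamma(k,θ) with k>1 has mode (k−1)θ, so θ = 177/(k−1).
Need P(X < 271) = 0.9 with θ tied to k this way. Start at k = 2, θ = 177: P(X<271) ≈ 0.453.
Too low — raise k to concentrate. Iterating converges to k ≈ 11.3.
Then θ = 177/(11.3−1) ≈ 17.2.

k ≈ 11.3, θ ≈ 17.2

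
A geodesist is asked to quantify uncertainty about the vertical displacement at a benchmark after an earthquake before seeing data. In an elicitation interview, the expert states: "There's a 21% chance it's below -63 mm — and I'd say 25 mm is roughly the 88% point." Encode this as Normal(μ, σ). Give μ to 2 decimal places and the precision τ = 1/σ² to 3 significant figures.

For Normal(μ,σ), the p-quantile is μ + z_p·σ. Here z_{0.21} = -0.8064, z_{0.88} = 1.175.
So -63 = μ − 0.8064σ and 25 = μ + 1.175σ.
Subtracting: σ = (25 − -63)/(1.175 − (-0.8064)) = 44.41.
Then μ = -63 − (-0.8064)·44.41 = -27.18.
Precision τ = 1/σ² = 1/44.41² = 0.000507.

μ = -27.18, τ = 0.000507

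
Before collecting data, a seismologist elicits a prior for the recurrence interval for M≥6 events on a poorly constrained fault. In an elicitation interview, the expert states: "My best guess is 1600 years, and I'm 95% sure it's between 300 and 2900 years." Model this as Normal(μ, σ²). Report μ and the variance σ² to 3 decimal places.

A symmetric 95% interval runs μ ± z·σ with z = 1.96.
Half-width = 1300, so σ = 1300/1.96 = 663.2775 and σ² = 439937.034.
μ is the stated best guess, 1600.000.

μ = 1600.000, σ² = 439937.034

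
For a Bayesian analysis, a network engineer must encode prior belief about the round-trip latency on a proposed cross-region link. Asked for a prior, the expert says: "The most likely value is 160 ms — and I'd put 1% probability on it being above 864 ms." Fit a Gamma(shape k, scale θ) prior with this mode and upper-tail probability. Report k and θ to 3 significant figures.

k ≈ 2.35, θ ≈ 119

Gamma(k,θ) with k>1 has mode (k−1)θ, so θ = 160/(k−1).
Need P(X < 864) = 0.99 with θ tied to k this way. Start at k = 2, θ = 160: P(X<864) ≈ 0.971.
Too low — raise k to concentrate. Iterating converges to k ≈ 2.35.
Then θ = 160/(2.35−1) ≈ 119.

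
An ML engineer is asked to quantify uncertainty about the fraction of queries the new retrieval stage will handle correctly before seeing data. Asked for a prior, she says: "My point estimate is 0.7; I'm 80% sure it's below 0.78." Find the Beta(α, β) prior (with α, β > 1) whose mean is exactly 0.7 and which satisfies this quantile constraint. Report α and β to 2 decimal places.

With mean 0.7 fixed, write α = 0.7s, β = 0.3s where s = α+β.
Need P(θ < 0.78) = 0.8 under Beta(0.7s, 0.3s). Normal approximation: (q−m)/√(m(1−m)/s) ≈ z_{0.8} = 0.842, so s ≈ 0.7·0.3·(0.842)²/(0.78−0.7)² = 23.2.
At s = 23.2: P(θ<0.78) ≈ 0.796. Adjusting to match 0.8 gives s ≈ 24.01.
So α = 0.7·24.01 ≈ 16.81, β = 0.3·24.01 ≈ 7.20.

α ≈ 16.81, β ≈ 7.20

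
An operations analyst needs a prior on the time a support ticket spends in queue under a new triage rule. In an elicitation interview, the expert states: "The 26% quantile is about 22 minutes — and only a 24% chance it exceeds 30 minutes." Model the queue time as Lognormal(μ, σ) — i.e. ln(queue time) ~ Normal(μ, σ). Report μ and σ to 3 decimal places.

If T ~ Lognormal(μ,σ) then ln T ~ Normal(μ,σ), so the p-quantile of ln T is μ + z_p·σ.
ln(22) = 3.091 and ln(30) = 3.401; z_{0.26} = -0.6433, z_{0.76} = 0.7063.
σ = (3.401 − 3.091)/(0.7063 − (-0.6433)) = 0.230.
μ = 3.091 − (-0.6433)·0.230 = 3.239.

μ ≈ 3.239, σ ≈ 0.230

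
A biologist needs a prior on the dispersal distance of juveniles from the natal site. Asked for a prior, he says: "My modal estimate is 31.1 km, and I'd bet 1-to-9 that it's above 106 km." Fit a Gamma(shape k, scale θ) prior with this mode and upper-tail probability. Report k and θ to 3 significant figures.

k ≈ 2.25, θ ≈ 24.9

Gamma(k,θ) with k>1 has mode (k−1)θ, so θ = 31.1/(k−1).
Need P(X < 106) = 0.9 with θ tied to k this way. Start at k = 2, θ = 31.1: P(X<106) ≈ 0.854.
Too low — raise k to concentrate. Iterating converges to k ≈ 2.25.
Then θ = 31.1/(2.25−1) ≈ 24.9.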